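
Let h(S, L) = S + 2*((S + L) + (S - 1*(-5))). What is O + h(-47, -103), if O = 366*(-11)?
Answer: -4457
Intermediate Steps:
O = -4026
h(S, L) = 10 + 2*L + 5*S (h(S, L) = S + 2*((L + S) + (S + 5)) = S + 2*((L + S) + (5 + S)) = S + 2*(5 + L + 2*S) = S + (10 + 2*L + 4*S) = 10 + 2*L + 5*S)
O + h(-47, -103) = -4026 + (10 + 2*(-103) + 5*(-47)) = -4026 + (10 - 206 - 235) = -4026 - 431 = -4457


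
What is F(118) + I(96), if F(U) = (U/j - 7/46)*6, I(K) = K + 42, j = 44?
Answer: 38754/253 ≈ 153.18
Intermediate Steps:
I(K) = 42 + K
F(U) = -21/23 + 3*U/22 (F(U) = (U/44 - 7/46)*6 = (-7/46 + U/44)*6 = -21/23 + 3*U/22)
F(118) + I(96) = (-21/23 + (3/22)*118) + (42 + 96) = (-21/23 + 177/11) + 138 = 3840/253 + 138 = 38754/253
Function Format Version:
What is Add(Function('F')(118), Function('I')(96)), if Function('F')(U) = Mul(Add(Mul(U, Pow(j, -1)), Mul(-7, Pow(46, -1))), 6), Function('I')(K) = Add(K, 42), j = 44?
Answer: Rational(38754, 253) ≈ 153.18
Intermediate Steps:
Function('I')(K) = Add(42, K)
Function('F')(U) = Add(Rational(-21, 23), Mul(Rational(3, 22), U)) (Function('F')(U) = Mul(Add(Mul(U, Pow(44, -1)), Mul(-7, Pow(46, -1))), 6) = Mul(Add(Mul(U, Rational(1, 44)), Mul(-7, Rational(1, 46))), 6) = Mul(Add(Mul(Rational(1, 44), U), Rational(-7, 46)), 6) = Mul(Add(Rational(-7, 46), Mul(Rational(1, 44), U)), 6) = Add(Rational(-21, 23), Mul(Rational(3, 22), U)))
Add(Function('F')(118), Function('I')(96)) = Add(Add(Rational(-21, 23), Mul(Rational(3, 22), 118)), Add(42, 96)) = Add(Add(Rational(-21, 23), Rational(177, 11)), 138) = Add(Rational(3840, 253), 138) = Rational(38754, 253)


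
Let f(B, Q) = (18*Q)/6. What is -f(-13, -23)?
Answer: 69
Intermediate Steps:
f(B, Q) = 3*Q (f(B, Q) = (18*Q)*(⅙) = 3*Q)
-f(-13, -23) = -3*(-23) = -1*(-69) = 69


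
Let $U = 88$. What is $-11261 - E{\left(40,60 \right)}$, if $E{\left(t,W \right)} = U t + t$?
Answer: $-14821$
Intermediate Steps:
$E{\left(t,W \right)} = 89 t$ ($E{\left(t,W \right)} = 88 t + t = 89 t$)
$-11261 - E{\left(40,60 \right)} = -11261 - 89 \cdot 40 = -11261 - 3560 = -14821$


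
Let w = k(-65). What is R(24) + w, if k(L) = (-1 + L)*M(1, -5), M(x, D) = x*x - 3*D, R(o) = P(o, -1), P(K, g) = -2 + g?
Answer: -1059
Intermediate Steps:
R(o) = -3 (R(o) = -2 - 1 = -3)
M(x, D) = x² - 3*D
k(L) = -16 + 16*L (k(L) = (-1 + L)*(1² - 3*(-5)) = (-1 + L)*(1 + 15) = (-1 + L)*16 = -16 + 16*L)
w = -1056 (w = -16 + 16*(-65) = -16 - 1040 = -1056)
R(24) + w = -3 - 1056 = -1059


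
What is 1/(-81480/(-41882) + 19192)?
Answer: 20941/401940412 ≈ 5.2100e-5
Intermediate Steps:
1/(-81480/(-41882) + 19192) = 1/(-81480*(-1/41882) + 19192) = 1/(40740/20941 + 19192) = 1/(401940412/20941) = 20941/401940412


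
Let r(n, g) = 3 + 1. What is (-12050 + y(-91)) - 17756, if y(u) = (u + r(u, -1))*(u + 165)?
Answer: -36244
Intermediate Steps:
r(n, g) = 4
y(u) = (4 + u)*(165 + u) (y(u) = (u + 4)*(u + 165) = (4 + u)*(165 + u))
(-12050 + y(-91)) - 17756 = (-12050 + (660 + (-91)² + 169*(-91))) - 17756 = (-12050 + (660 + 8281 - 15379)) - 17756 = (-12050 - 6438) - 17756 = -18488 - 17756 = -36244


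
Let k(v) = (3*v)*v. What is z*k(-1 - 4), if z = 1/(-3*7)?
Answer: -25/7 ≈ -3.5714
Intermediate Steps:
k(v) = 3*v²
z = -1/21 (z = 1/(-21) = -1/21 ≈ -0.047619)
z*k(-1 - 4) = -(-1 - 4)²/7 = -(-5)²/7 = -25/7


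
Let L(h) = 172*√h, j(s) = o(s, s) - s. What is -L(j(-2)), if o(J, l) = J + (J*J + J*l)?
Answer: -344*√2 ≈ -486.49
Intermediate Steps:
o(J, l) = J + J² + J*l (o(J, l) = J + (J² + J*l) = J + J² + J*l)
j(s) = -s + s*(1 + 2*s) (j(s) = s*(1 + s + s) - s = s*(1 + 2*s) - s = -s + s*(1 + 2*s))
-L(j(-2)) = -172*√(2*(-2)²) = -172*√(2*4) = -172*√8 = -172*2*√2 = -344*√2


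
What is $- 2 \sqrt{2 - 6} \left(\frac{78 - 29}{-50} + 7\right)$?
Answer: $- \frac{602 i}{25} \approx - 24.08 i$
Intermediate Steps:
$- 2 \sqrt{2 - 6} \left(\frac{78 - 29}{-50} + 7\right) = - 2 \sqrt{-4} \left(\left(78 - 29\right) \left(- \frac{1}{50}\right) + 7\right) = - 2 \cdot 2 i \left(49 \left(- \frac{1}{50}\right) + 7\right) = - 4 i \left(- \frac{49}{50} + 7\right) = - 4 i \frac{301}{50} = - \frac{602 i}{25}$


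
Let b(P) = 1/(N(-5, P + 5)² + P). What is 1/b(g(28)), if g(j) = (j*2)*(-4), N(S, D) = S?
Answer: -199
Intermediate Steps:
g(j) = -8*j (g(j) = (2*j)*(-4) = -8*j)
b(P) = 1/(25 + P) (b(P) = 1/((-5)² + P) = 1/(25 + P))
1/b(g(28)) = 1/(1/(25 - 8*28)) = 1/(1/(25 - 224)) = 1/(1/(-199)) = 1/(-1/199) = -199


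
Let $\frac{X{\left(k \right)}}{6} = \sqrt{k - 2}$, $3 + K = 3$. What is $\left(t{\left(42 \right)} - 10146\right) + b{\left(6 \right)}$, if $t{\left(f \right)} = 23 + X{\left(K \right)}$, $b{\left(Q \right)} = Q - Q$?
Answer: $-10123 + 6 i \sqrt{2} \approx -10123.0 + 8.4853 i$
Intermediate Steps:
$b{\left(Q \right)} = 0$
$K = 0$ ($K = -3 + 3 = 0$)
$X{\left(k \right)} = 6 \sqrt{-2 + k}$ ($X{\left(k \right)} = 6 \sqrt{k - 2} = 6 \sqrt{-2 + k}$)
$t{\left(f \right)} = 23 + 6 i \sqrt{2}$ ($t{\left(f \right)} = 23 + 6 \sqrt{-2 + 0} = 23 + 6 \sqrt{-2} = 23 + 6 i \sqrt{2}$)
$\left(t{\left(42 \right)} - 10146\right) + b{\left(6 \right)} = \left(\left(23 + 6 i \sqrt{2}\right) - 10146\right) + 0 = \left(-10123 + 6 i \sqrt{2}\right) + 0 = -10123 + 6 i \sqrt{2}$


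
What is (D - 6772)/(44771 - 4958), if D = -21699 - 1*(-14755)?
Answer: -4572/13271 ≈ -0.34451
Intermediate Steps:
D = -6944 (D = -21699 + 14755 = -6944)
(D - 6772)/(44771 - 4958) = (-6944 - 6772)/(44771 - 4958) = -13716/39813 = -13716*1/39813 = -4572/13271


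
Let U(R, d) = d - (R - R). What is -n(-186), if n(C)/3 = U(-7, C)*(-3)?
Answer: -1674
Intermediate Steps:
U(R, d) = d (U(R, d) = d - 1*0 = d + 0 = d)
n(C) = -9*C (n(C) = 3*(C*(-3)) = 3*(-3*C) = -9*C)
-n(-186) = -(-9)*(-186) = -1*1674 = -1674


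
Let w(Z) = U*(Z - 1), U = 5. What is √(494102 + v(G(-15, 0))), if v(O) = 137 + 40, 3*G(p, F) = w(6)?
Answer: √494279 ≈ 703.05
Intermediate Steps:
w(Z) = -5 + 5*Z (w(Z) = 5*(Z - 1) = 5*(-1 + Z) = -5 + 5*Z)
G(p, F) = 25/3 (G(p, F) = (-5 + 5*6)/3 = (-5 + 30)/3 = (⅓)*25 = 25/3)
v(O) = 177
√(494102 + v(G(-15, 0))) = √(494102 + 177) = √494279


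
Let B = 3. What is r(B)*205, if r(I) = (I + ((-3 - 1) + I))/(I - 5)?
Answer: -205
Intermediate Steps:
r(I) = (-4 + 2*I)/(-5 + I) (r(I) = (I + (-4 + I))/(-5 + I) = (-4 + 2*I)/(-5 + I))
r(B)*205 = (2*(-2 + 3)/(-5 + 3))*205 = (2*1/(-2))*205 = (2*(-½)*1)*205 = -1*205 = -205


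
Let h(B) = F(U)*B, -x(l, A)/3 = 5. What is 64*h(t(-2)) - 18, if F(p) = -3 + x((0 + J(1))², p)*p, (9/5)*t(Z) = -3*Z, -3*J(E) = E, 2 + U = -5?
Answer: 21742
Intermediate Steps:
U = -7 (U = -2 - 5 = -7)
J(E) = -E/3
x(l, A) = -15 (x(l, A) = -3*5 = -15)
t(Z) = -5*Z/3 (t(Z) = 5*(-3*Z)/9 = -5*Z/3)
F(p) = -3 - 15*p
h(B) = 102*B (h(B) = (-3 - 15*(-7))*B = (-3 + 105)*B = 102*B)
64*h(t(-2)) - 18 = 64*(102*(-5/3*(-2))) - 18 = 64*(102*(10/3)) - 18 = 64*340 - 18 = 21760 - 18 = 21742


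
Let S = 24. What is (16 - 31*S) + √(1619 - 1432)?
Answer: -728 + √187 ≈ -714.33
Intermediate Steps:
(16 - 31*S) + √(1619 - 1432) = (16 - 31*24) + √(1619 - 1432) = (16 - 744) + √187 = -728 + √187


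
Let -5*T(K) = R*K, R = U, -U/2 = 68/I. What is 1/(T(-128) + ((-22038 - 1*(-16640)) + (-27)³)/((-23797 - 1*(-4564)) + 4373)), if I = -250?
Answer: 1857500/29003413 ≈ 0.064044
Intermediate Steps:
U = 68/125 (U = -136/(-250) = -136*(-1)/250 = -2*(-34/125) = 68/125 ≈ 0.54400)
R = 68/125 ≈ 0.54400
T(K) = -68*K/625
1/(T(-128) + ((-22038 - 1*(-16640)) + (-27)³)/((-23797 - 1*(-4564)) + 4373)) = 1/(-68/625*(-128) + ((-22038 - 1*(-16640)) + (-27)³)/((-23797 - 1*(-4564)) + 4373)) = 1/(8704/625 + ((-22038 + 16640) - 19683)/((-23797 + 4564) + 4373)) = 1/(8704/625 + (-5398 - 19683)/(-19233 + 4373)) = 1/(8704/625 - 25081/(-14860)) = 1/(8704/625 - 25081*(-1/14860)) = 1/(8704/625 + 25081/14860) = 1/(29003413/1857500) = 1857500/29003413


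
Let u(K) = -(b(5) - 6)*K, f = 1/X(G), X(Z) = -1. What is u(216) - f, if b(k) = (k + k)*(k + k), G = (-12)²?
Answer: -20303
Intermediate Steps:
G = 144
b(k) = 4*k² (b(k) = (2*k)*(2*k) = 4*k²)
f = -1 (f = 1/(-1) = -1)
u(K) = -94*K (u(K) = -(4*5² - 6)*K = -(4*25 - 6)*K = -(100 - 6)*K = -94*K)
u(216) - f = -94*216 - 1*(-1) = -20304 + 1 = -20303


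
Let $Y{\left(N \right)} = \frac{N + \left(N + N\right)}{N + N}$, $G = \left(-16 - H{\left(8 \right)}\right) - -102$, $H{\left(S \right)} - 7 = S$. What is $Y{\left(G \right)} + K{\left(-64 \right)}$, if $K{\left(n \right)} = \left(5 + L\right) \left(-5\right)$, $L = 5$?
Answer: $- \frac{97}{2} \approx -48.5$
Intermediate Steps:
$H{\left(S \right)} = 7 + S$
$K{\left(n \right)} = -50$ ($K{\left(n \right)} = \left(5 + 5\right) \left(-5\right) = 10 \left(-5\right) = -50$)
$G = 71$ ($G = \left(-16 - \left(7 + 8\right)\right) - -102 = \left(-16 - 15\right) + 102 = -31 + 102 = 71$)
$Y{\left(N \right)} = \frac{3}{2}$ ($Y{\left(N \right)} = \frac{N + 2 N}{2 N} = 3 N \frac{1}{2 N} = \frac{3}{2}$)
$Y{\left(G \right)} + K{\left(-64 \right)} = \frac{3}{2} - 50 = - \frac{97}{2}$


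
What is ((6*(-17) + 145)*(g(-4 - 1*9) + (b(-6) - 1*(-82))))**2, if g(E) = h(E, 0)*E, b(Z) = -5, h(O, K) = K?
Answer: 10962721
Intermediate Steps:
g(E) = 0 (g(E) = 0*E = 0)
((6*(-17) + 145)*(g(-4 - 1*9) + (b(-6) - 1*(-82))))**2 = ((6*(-17) + 145)*(0 + (-5 - 1*(-82))))**2 = ((-102 + 145)*(0 + (-5 + 82)))**2 = (43*(0 + 77))**2 = (43*77)**2 = 3311**2 = 10962721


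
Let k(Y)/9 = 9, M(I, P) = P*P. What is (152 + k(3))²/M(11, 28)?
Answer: 54289/784 ≈ 69.246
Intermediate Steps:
M(I, P) = P²
k(Y) = 81 (k(Y) = 9*9 = 81)
(152 + k(3))²/M(11, 28) = (152 + 81)²/(28²) = 233²/784 = 54289*(1/784) = 54289/784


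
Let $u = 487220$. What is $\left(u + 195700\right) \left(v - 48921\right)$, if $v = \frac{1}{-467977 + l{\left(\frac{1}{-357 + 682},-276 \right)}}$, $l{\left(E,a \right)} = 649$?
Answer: $- \frac{650542566147495}{19472} \approx -3.3409 \cdot 10^{10}$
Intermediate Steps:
$v = - \frac{1}{467328}$ ($v = \frac{1}{-467977 + 649} = \frac{1}{-467328} = - \frac{1}{467328} \approx -2.1398 \cdot 10^{-6}$)
$\left(u + 195700\right) \left(v - 48921\right) = \left(487220 + 195700\right) \left(- \frac{1}{467328} - 48921\right) = 682920 \left(- \frac{22862153089}{467328}\right) = - \frac{650542566147495}{19472}$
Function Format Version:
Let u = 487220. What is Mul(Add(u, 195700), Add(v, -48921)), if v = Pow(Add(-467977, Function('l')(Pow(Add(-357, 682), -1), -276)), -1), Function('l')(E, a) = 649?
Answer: Rational(-650542566147495, 19472) ≈ -3.3409e+10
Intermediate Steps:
v = Rational(-1, 467328) (v = Pow(Add(-467977, 649), -1) = Pow(-467328, -1) = Rational(-1, 467328) ≈ -2.1398e-6)
Mul(Add(u, 195700), Add(v, -48921)) = Mul(Add(487220, 195700), Add(Rational(-1, 467328), -48921)) = Mul(682920, Rational(-22862153089, 467328)) = Rational(-650542566147495, 19472)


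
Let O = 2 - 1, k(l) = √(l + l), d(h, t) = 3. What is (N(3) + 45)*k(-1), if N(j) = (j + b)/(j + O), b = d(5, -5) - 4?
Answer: 91*I*√2/2 ≈ 64.347*I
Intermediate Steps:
b = -1 (b = 3 - 4 = -1)
k(l) = √2*√l (k(l) = √(2*l) = √2*√l)
O = 1
N(j) = (-1 + j)/(1 + j) (N(j) = (j - 1)/(j + 1) = (-1 + j)/(1 + j))
(N(3) + 45)*k(-1) = ((-1 + 3)/(1 + 3) + 45)*(√2*√(-1)) = (2/4 + 45)*(√2*I) = ((¼)*2 + 45)*(I*√2) = (½ + 45)*(I*√2) = 91*(I*√2)/2 = 91*I*√2/2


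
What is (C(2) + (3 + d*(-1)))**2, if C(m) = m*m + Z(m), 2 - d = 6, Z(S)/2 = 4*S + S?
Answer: 961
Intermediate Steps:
Z(S) = 10*S (Z(S) = 2*(4*S + S) = 2*(5*S) = 10*S)
d = -4 (d = 2 - 1*6 = 2 - 6 = -4)
C(m) = m**2 + 10*m (C(m) = m*m + 10*m = m**2 + 10*m)
(C(2) + (3 + d*(-1)))**2 = (2*(10 + 2) + (3 - 4*(-1)))**2 = (2*12 + (3 + 4))**2 = (24 + 7)**2 = 31**2 = 961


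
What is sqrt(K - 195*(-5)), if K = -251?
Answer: 2*sqrt(181) ≈ 26.907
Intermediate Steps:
sqrt(K - 195*(-5)) = sqrt(-251 - 195*(-5)) = sqrt(-251 + 975) = sqrt(724) = 2*sqrt(181)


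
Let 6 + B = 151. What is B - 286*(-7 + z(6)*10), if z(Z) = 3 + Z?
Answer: -23593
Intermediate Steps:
B = 145 (B = -6 + 151 = 145)
B - 286*(-7 + z(6)*10) = 145 - 286*(-7 + (3 + 6)*10) = 145 - 286*(-7 + 9*10) = 145 - 286*(-7 + 90) = 145 - 286*83 = 145 - 23738 = -23593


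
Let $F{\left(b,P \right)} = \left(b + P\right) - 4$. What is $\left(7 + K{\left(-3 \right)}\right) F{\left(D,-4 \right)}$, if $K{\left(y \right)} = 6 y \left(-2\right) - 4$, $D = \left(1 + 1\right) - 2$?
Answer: $-312$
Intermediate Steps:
$D = 0$ ($D = 2 - 2 = 0$)
$F{\left(b,P \right)} = -4 + P + b$ ($F{\left(b,P \right)} = \left(P + b\right) - 4 = -4 + P + b$)
$K{\left(y \right)} = -4 - 12 y$ ($K{\left(y \right)} = - 12 y - 4 = -4 - 12 y$)
$\left(7 + K{\left(-3 \right)}\right) F{\left(D,-4 \right)} = \left(7 - -32\right) \left(-4 - 4 + 0\right) = \left(7 + \left(-4 + 36\right)\right) \left(-8\right) = \left(7 + 32\right) \left(-8\right) = 39 \left(-8\right) = -312$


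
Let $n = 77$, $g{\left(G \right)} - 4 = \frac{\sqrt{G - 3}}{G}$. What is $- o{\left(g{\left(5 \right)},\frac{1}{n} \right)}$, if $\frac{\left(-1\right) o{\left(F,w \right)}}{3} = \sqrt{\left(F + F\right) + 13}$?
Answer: $\frac{3 \sqrt{525 + 10 \sqrt{2}}}{5} \approx 13.932$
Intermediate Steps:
$g{\left(G \right)} = 4 + \frac{\sqrt{-3 + G}}{G}$ ($g{\left(G \right)} = 4 + \frac{\sqrt{G - 3}}{G} = 4 + \frac{\sqrt{-3 + G}}{G}$)
$o{\left(F,w \right)} = - 3 \sqrt{13 + 2 F}$ ($o{\left(F,w \right)} = - 3 \sqrt{\left(F + F\right) + 13} = - 3 \sqrt{2 F + 13} = - 3 \sqrt{13 + 2 F}$)
$- o{\left(g{\left(5 \right)},\frac{1}{n} \right)} = - \left(-3\right) \sqrt{13 + 2 \left(4 + \frac{\sqrt{-3 + 5}}{5}\right)} = - \left(-3\right) \sqrt{13 + 2 \left(4 + \frac{\sqrt{2}}{5}\right)} = - \left(-3\right) \sqrt{13 + \left(8 + \frac{2 \sqrt{2}}{5}\right)} = - \left(-3\right) \sqrt{21 + \frac{2 \sqrt{2}}{5}} = 3 \sqrt{21 + \frac{2 \sqrt{2}}{5}}$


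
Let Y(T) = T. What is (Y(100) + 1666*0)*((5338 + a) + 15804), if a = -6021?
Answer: 1512100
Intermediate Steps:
(Y(100) + 1666*0)*((5338 + a) + 15804) = (100 + 1666*0)*((5338 - 6021) + 15804) = (100 + 0)*(-683 + 15804) = 100*15121 = 1512100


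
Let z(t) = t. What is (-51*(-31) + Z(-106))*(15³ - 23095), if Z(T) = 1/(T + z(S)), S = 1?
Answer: -654719776/21 ≈ -3.1177e+7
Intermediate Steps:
Z(T) = 1/(1 + T) (Z(T) = 1/(T + 1) = 1/(1 + T))
(-51*(-31) + Z(-106))*(15³ - 23095) = (-51*(-31) + 1/(1 - 106))*(15³ - 23095) = (1581 + 1/(-105))*(3375 - 23095) = (1581 - 1/105)*(-19720) = (166004/105)*(-19720) = -654719776/21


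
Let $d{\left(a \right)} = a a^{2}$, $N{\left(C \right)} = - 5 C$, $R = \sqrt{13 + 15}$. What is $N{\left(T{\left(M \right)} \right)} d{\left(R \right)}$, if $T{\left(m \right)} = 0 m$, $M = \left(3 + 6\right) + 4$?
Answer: $0$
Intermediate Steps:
$M = 13$ ($M = 9 + 4 = 13$)
$R = 2 \sqrt{7}$ ($R = \sqrt{28} = 2 \sqrt{7} \approx 5.2915$)
$T{\left(m \right)} = 0$
$d{\left(a \right)} = a^{3}$
$N{\left(T{\left(M \right)} \right)} d{\left(R \right)} = \left(-5\right) 0 \left(2 \sqrt{7}\right)^{3} = 0 \cdot 56 \sqrt{7} = 0$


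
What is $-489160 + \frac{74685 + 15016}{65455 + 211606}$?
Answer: $- \frac{135527069059}{277061} \approx -4.8916 \cdot 10^{5}$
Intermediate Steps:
$-489160 + \frac{74685 + 15016}{65455 + 211606} = -489160 + \frac{89701}{277061} = - \frac{135527069059}{277061}$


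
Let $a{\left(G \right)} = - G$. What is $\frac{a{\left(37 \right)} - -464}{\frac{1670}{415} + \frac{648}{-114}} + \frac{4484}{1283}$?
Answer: $- \frac{121743735}{479842} \approx -253.72$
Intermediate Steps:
$\frac{a{\left(37 \right)} - -464}{\frac{1670}{415} + \frac{648}{-114}} + \frac{4484}{1283} = \frac{\left(-1\right) 37 - -464}{\frac{1670}{415} + \frac{648}{-114}} + \frac{4484}{1283} = \frac{-37 + 464}{1670 \cdot \frac{1}{415} + 648 \left(- \frac{1}{114}\right)} + 4484 \cdot \frac{1}{1283} = \frac{427}{\frac{334}{83} - \frac{108}{19}} + \frac{4484}{1283} = \frac{427}{- \frac{2618}{1577}} + \frac{4484}{1283} = 427 \left(- \frac{1577}{2618}\right) + \frac{4484}{1283} = - \frac{96197}{374} + \frac{4484}{1283} = - \frac{121743735}{479842}$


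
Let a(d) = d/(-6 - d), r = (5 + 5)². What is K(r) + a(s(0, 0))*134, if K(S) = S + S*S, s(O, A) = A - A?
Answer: 10100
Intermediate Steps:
s(O, A) = 0
r = 100 (r = 10² = 100)
K(S) = S + S²
K(r) + a(s(0, 0))*134 = 100*(1 + 100) - 1*0/(6 + 0)*134 = 100*101 - 1*0/6*134 = 10100 - 1*0*⅙*134 = 10100 + 0*134 = 10100 + 0 = 10100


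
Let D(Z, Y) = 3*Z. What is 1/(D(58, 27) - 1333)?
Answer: -1/1159 ≈ -0.00086281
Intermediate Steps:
1/(D(58, 27) - 1333) = 1/(3*58 - 1333) = 1/(174 - 1333) = 1/(-1159) = -1/1159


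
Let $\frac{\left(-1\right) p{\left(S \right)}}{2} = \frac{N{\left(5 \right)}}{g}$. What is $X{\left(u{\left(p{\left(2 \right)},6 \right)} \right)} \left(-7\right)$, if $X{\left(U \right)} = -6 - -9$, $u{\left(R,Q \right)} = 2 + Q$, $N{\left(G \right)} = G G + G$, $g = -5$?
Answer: $-21$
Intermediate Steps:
$N{\left(G \right)} = G + G^{2}$ ($N{\left(G \right)} = G^{2} + G = G + G^{2}$)
$p{\left(S \right)} = 12$ ($p{\left(S \right)} = - 2 \frac{5 \left(1 + 5\right)}{-5} = - 2 \cdot 5 \cdot 6 \left(- \frac{1}{5}\right) = - 2 \cdot 30 \left(- \frac{1}{5}\right) = \left(-2\right) \left(-6\right) = 12$)
$X{\left(U \right)} = 3$ ($X{\left(U \right)} = -6 + 9 = 3$)
$X{\left(u{\left(p{\left(2 \right)},6 \right)} \right)} \left(-7\right) = 3 \left(-7\right) = -21$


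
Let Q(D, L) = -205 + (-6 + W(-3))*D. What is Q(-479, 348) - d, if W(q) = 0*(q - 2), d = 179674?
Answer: -177005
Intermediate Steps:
W(q) = 0 (W(q) = 0*(-2 + q) = 0)
Q(D, L) = -205 - 6*D (Q(D, L) = -205 + (-6 + 0)*D = -205 - 6*D)
Q(-479, 348) - d = (-205 - 6*(-479)) - 1*179674 = (-205 + 2874) - 179674 = 2669 - 179674 = -177005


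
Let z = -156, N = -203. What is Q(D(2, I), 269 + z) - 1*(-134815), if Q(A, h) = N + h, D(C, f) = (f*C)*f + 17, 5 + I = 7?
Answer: 134725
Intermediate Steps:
I = 2 (I = -5 + 7 = 2)
D(C, f) = 17 + C*f² (D(C, f) = (C*f)*f + 17 = C*f² + 17 = 17 + C*f²)
Q(A, h) = -203 + h
Q(D(2, I), 269 + z) - 1*(-134815) = (-203 + (269 - 156)) - 1*(-134815) = (-203 + 113) + 134815 = -90 + 134815 = 134725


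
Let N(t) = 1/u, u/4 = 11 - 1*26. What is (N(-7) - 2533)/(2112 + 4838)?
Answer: -151981/417000 ≈ -0.36446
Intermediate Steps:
u = -60 (u = 4*(11 - 1*26) = 4*(11 - 26) = 4*(-15) = -60)
N(t) = -1/60 (N(t) = 1/(-60) = -1/60)
(N(-7) - 2533)/(2112 + 4838) = (-1/60 - 2533)/(2112 + 4838) = -151981/60/6950 = -151981/60*1/6950 = -151981/417000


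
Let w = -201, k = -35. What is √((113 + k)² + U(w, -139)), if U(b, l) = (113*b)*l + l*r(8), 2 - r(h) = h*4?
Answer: 3*√351929 ≈ 1779.7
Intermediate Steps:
r(h) = 2 - 4*h (r(h) = 2 - h*4 = 2 - 4*h)
U(b, l) = -30*l + 113*b*l (U(b, l) = (113*b)*l + l*(2 - 4*8) = 113*b*l + l*(2 - 32) = 113*b*l + l*(-30) = 113*b*l - 30*l = -30*l + 113*b*l)
√((113 + k)² + U(w, -139)) = √((113 - 35)² - 139*(-30 + 113*(-201))) = √(78² - 139*(-30 - 22713)) = √(6084 - 139*(-22743)) = √(6084 + 3161277) = √3167361 = 3*√351929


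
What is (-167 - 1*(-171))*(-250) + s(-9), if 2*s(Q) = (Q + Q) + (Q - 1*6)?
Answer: -2033/2 ≈ -1016.5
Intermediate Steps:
s(Q) = -3 + 3*Q/2 (s(Q) = ((Q + Q) + (Q - 1*6))/2 = (2*Q + (Q - 6))/2 = (2*Q + (-6 + Q))/2 = (-6 + 3*Q)/2 = -3 + 3*Q/2)
(-167 - 1*(-171))*(-250) + s(-9) = (-167 - 1*(-171))*(-250) + (-3 + (3/2)*(-9)) = (-167 + 171)*(-250) + (-3 - 27/2) = 4*(-250) - 33/2 = -1000 - 33/2 = -2033/2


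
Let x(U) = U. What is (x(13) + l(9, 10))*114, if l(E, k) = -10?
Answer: 342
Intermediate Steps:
(x(13) + l(9, 10))*114 = (13 - 10)*114 = 3*114 = 342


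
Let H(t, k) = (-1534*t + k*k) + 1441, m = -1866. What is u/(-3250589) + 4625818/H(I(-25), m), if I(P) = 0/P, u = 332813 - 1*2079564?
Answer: 21121260299949/11323091970833 ≈ 1.8653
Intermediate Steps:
u = -1746751 (u = 332813 - 2079564 = -1746751)
I(P) = 0
H(t, k) = 1441 + k² - 1534*t (H(t, k) = (-1534*t + k²) + 1441 = (k² - 1534*t) + 1441 = 1441 + k² - 1534*t)
u/(-3250589) + 4625818/H(I(-25), m) = -1746751/(-3250589) + 4625818/(1441 + (-1866)² - 1534*0) = -1746751*(-1/3250589) + 4625818/(1441 + 3481956 + 0) = 1746751/3250589 + 4625818/3483397 = 21121260299949/11323091970833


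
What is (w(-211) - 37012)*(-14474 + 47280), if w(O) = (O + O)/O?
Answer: -1214150060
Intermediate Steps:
w(O) = 2 (w(O) = (2*O)/O = 2)
(w(-211) - 37012)*(-14474 + 47280) = (2 - 37012)*(-14474 + 47280) = -37010*32806 = -1214150060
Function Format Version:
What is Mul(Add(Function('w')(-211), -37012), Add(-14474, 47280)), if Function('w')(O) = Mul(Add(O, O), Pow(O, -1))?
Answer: -1214150060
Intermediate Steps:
Function('w')(O) = 2 (Function('w')(O) = Mul(Mul(2, O), Pow(O, -1)) = 2)
Mul(Add(Function('w')(-211), -37012), Add(-14474, 47280)) = Mul(Add(2, -37012), Add(-14474, 47280)) = Mul(-37010, 32806) = -1214150060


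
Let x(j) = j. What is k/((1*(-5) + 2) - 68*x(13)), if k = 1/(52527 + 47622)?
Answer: -1/88832163 ≈ -1.1257e-8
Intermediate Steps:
k = 1/100149 ≈ 9.9851e-6
k/((1*(-5) + 2) - 68*x(13)) = 1/(100149*((1*(-5) + 2) - 68*13)) = 1/(100149*((-5 + 2) - 884)) = 1/(100149*(-3 - 884)) = (1/100149)/(-887) = (1/100149)*(-1/887) = -1/88832163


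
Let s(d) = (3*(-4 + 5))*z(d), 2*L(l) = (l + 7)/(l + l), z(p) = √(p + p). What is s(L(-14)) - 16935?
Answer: -33867/2 ≈ -16934.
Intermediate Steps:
z(p) = √2*√p (z(p) = √(2*p) = √2*√p)
L(l) = (7 + l)/(4*l) (L(l) = ((l + 7)/(l + l))/2 = ((7 + l)/((2*l)))/2 = ((7 + l)*(1/(2*l)))/2 = ((7 + l)/(2*l))/2 = (7 + l)/(4*l))
s(d) = 3*√2*√d (s(d) = (3*(-4 + 5))*(√2*√d) = (3*1)*(√2*√d) = 3*(√2*√d) = 3*√2*√d)
s(L(-14)) - 16935 = 3*√2*√((¼)*(7 - 14)/(-14)) - 16935 = 3*√2*√((¼)*(-1/14)*(-7)) - 16935 = 3*√2*√(⅛) - 16935 = 3*√2*(√2/4) - 16935 = 3/2 - 16935 = -33867/2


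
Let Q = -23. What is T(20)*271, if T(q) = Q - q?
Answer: -11653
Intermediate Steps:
T(q) = -23 - q
T(20)*271 = (-23 - 1*20)*271 = (-23 - 20)*271 = -43*271 = -11653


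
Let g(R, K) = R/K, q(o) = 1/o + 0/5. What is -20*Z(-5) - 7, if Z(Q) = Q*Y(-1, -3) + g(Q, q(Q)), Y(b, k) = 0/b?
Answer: -507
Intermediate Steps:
Y(b, k) = 0
q(o) = 1/o (q(o) = 1/o + 0*(⅕) = 1/o + 0 = 1/o)
Z(Q) = Q² (Z(Q) = Q*0 + Q/(1/Q) = 0 + Q*Q = 0 + Q² = Q²)
-20*Z(-5) - 7 = -20*(-5)² - 7 = -20*25 - 7 = -500 - 7 = -507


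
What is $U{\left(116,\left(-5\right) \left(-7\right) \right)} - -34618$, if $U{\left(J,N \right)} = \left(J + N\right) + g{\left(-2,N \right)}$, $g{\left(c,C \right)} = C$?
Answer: $34804$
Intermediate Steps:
$U{\left(J,N \right)} = J + 2 N$ ($U{\left(J,N \right)} = \left(J + N\right) + N = J + 2 N$)
$U{\left(116,\left(-5\right) \left(-7\right) \right)} - -34618 = \left(116 + 2 \left(\left(-5\right) \left(-7\right)\right)\right) - -34618 = \left(116 + 2 \cdot 35\right) + 34618 = \left(116 + 70\right) + 34618 = 186 + 34618 = 34804$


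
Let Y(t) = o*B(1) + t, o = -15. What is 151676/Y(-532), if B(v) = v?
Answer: -151676/547 ≈ -277.29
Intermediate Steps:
Y(t) = -15 + t (Y(t) = -15*1 + t = -15 + t)
151676/Y(-532) = 151676/(-15 - 532) = 151676/(-547) = 151676*(-1/547) = -151676/547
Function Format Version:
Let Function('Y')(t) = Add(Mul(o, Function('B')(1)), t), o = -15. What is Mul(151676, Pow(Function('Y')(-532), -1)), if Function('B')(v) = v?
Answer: Rational(-151676, 547) ≈ -277.29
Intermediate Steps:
Function('Y')(t) = Add(-15, t) (Function('Y')(t) = Add(Mul(-15, 1), t) = Add(-15, t))
Mul(151676, Pow(Function('Y')(-532), -1)) = Mul(151676, Pow(Add(-15, -532), -1)) = Mul(151676, Pow(-547, -1)) = Mul(151676, Rational(-1, 547)) = Rational(-151676, 547)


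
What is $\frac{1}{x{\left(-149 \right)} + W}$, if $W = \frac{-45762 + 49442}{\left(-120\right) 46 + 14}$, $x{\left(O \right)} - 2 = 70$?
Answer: $\frac{2753}{196376} \approx 0.014019$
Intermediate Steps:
$x{\left(O \right)} = 72$ ($x{\left(O \right)} = 2 + 70 = 72$)
$W = - \frac{1840}{2753}$ ($W = \frac{3680}{-5520 + 14} = \frac{3680}{-5506} = 3680 \left(- \frac{1}{5506}\right) = - \frac{1840}{2753} \approx -0.66836$)
$\frac{1}{x{\left(-149 \right)} + W} = \frac{1}{72 - \frac{1840}{2753}} = \frac{1}{\frac{196376}{2753}} = \frac{2753}{196376}$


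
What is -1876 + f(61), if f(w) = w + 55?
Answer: -1760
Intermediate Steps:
f(w) = 55 + w
-1876 + f(61) = -1876 + (55 + 61) = -1876 + 116 = -1760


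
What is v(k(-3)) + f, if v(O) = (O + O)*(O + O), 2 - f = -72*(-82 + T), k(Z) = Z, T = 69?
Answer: -898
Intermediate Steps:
f = -934 (f = 2 - (-72)*(-82 + 69) = 2 - (-72)*(-13) = 2 - 1*936 = 2 - 936 = -934)
v(O) = 4*O² (v(O) = (2*O)*(2*O) = 4*O²)
v(k(-3)) + f = 4*(-3)² - 934 = 4*9 - 934 = 36 - 934 = -898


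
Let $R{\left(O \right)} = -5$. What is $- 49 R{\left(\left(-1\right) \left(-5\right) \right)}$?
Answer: $245$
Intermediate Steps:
$- 49 R{\left(\left(-1\right) \left(-5\right) \right)} = \left(-49\right) \left(-5\right) = 245$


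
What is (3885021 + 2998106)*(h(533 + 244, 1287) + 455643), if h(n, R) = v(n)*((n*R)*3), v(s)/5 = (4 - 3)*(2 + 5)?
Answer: 725863860907326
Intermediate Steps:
v(s) = 35 (v(s) = 5*((4 - 3)*(2 + 5)) = 5*(1*7) = 5*7 = 35)
h(n, R) = 105*R*n (h(n, R) = 35*((n*R)*3) = 35*((R*n)*3) = 35*(3*R*n) = 105*R*n)
(3885021 + 2998106)*(h(533 + 244, 1287) + 455643) = (3885021 + 2998106)*(105*1287*(533 + 244) + 455643) = 6883127*(105*1287*777 + 455643) = 6883127*(104999895 + 455643) = 6883127*105455538 = 725863860907326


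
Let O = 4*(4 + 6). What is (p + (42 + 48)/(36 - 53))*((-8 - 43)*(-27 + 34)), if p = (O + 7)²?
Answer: -786723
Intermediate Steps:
O = 40 (O = 4*10 = 40)
p = 2209 (p = (40 + 7)² = 47² = 2209)
(p + (42 + 48)/(36 - 53))*((-8 - 43)*(-27 + 34)) = (2209 + (42 + 48)/(36 - 53))*((-8 - 43)*(-27 + 34)) = (2209 + 90/(-17))*(-51*7) = (2209 + 90*(-1/17))*(-357) = (2209 - 90/17)*(-357) = (37463/17)*(-357) = -786723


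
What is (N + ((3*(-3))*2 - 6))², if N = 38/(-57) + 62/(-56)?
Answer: 4687225/7056 ≈ 664.29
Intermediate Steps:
N = -149/84 (N = 38*(-1/57) + 62*(-1/56) = -⅔ - 31/28 = -149/84 ≈ -1.7738)
(N + ((3*(-3))*2 - 6))² = (-149/84 + ((3*(-3))*2 - 6))² = (-149/84 + (-9*2 - 6))² = (-149/84 + (-18 - 6))² = (-149/84 - 24)² = (-2165/84)² = 4687225/7056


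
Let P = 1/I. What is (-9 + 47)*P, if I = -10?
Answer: -19/5 ≈ -3.8000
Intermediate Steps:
P = -⅒ (P = 1/(-10) = -⅒ ≈ -0.10000)
(-9 + 47)*P = (-9 + 47)*(-⅒) = 38*(-⅒) = -19/5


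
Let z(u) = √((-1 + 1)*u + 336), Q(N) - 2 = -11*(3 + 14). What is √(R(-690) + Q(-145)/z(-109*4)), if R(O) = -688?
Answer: √(-1213632 - 3885*√21)/42 ≈ 26.421*I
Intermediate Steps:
Q(N) = -185 (Q(N) = 2 - 11*(3 + 14) = 2 - 11*17 = 2 - 187 = -185)
z(u) = 4*√21 (z(u) = √(0*u + 336) = √(0 + 336) = √336 = 4*√21)
√(R(-690) + Q(-145)/z(-109*4)) = √(-688 - 185*√21/84)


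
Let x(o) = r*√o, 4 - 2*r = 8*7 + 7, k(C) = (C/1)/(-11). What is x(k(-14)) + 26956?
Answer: 26956 - 59*√154/22 ≈ 26923.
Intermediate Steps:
k(C) = -C/11 (k(C) = (C*1)*(-1/11) = C*(-1/11) = -C/11)
r = -59/2 (r = 2 - (8*7 + 7)/2 = 2 - (56 + 7)/2 = 2 - ½*63 = 2 - 63/2 = -59/2 ≈ -29.500)
x(o) = -59*√o/2
x(k(-14)) + 26956 = -59*√154/11/2 + 26956 = -59*√154/22 + 26956 = 26956 - 59*√154/22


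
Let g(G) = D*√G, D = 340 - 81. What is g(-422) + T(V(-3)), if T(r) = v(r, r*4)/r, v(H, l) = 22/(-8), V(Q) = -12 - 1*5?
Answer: 11/68 + 259*I*√422 ≈ 0.16176 + 5320.5*I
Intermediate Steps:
V(Q) = -17 (V(Q) = -12 - 5 = -17)
D = 259
v(H, l) = -11/4 (v(H, l) = 22*(-⅛) = -11/4)
g(G) = 259*√G
T(r) = -11/(4*r)
g(-422) + T(V(-3)) = 259*√(-422) - 11/4/(-17) = 259*(I*√422) - 11/4*(-1/17) = 259*I*√422 + 11/68 = 11/68 + 259*I*√422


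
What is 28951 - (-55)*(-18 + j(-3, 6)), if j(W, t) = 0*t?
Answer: 27961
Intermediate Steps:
j(W, t) = 0
28951 - (-55)*(-18 + j(-3, 6)) = 28951 - (-55)*(-18 + 0) = 28951 - (-55)*(-18) = 28951 - 1*990 = 28951 - 990 = 27961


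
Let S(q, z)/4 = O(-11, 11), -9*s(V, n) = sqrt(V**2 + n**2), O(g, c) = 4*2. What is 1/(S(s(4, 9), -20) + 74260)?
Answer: 1/74292 ≈ 1.3460e-5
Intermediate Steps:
O(g, c) = 8
s(V, n) = -sqrt(V**2 + n**2)/9
S(q, z) = 32 (S(q, z) = 4*8 = 32)
1/(S(s(4, 9), -20) + 74260) = 1/(32 + 74260) = 1/74292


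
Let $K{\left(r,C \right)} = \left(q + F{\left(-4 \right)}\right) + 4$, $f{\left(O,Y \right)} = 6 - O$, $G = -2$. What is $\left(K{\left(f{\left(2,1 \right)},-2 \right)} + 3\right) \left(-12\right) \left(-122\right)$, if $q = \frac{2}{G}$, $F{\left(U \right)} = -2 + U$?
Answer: $0$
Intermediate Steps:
$q = -1$ ($q = \frac{2}{-2} = 2 \left(- \frac{1}{2}\right) = -1$)
$K{\left(r,C \right)} = -3$ ($K{\left(r,C \right)} = \left(-1 - 6\right) + 4 = -7 + 4 = -3$)
$\left(K{\left(f{\left(2,1 \right)},-2 \right)} + 3\right) \left(-12\right) \left(-122\right) = \left(-3 + 3\right) \left(-12\right) \left(-122\right) = 0 \left(-12\right) \left(-122\right) = 0 \left(-122\right) = 0$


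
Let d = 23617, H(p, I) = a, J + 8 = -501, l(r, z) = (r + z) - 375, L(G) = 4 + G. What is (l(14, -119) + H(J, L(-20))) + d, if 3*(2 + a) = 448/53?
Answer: 3678913/159 ≈ 23138.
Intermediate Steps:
l(r, z) = -375 + r + z
J = -509 (J = -8 - 501 = -509)
a = 130/159 (a = -2 + (448/53)/3 = -2 + (448*(1/53))/3 = -2 + (⅓)*(448/53) = -2 + 448/159 = 130/159 ≈ 0.81761)
H(p, I) = 130/159
(l(14, -119) + H(J, L(-20))) + d = ((-375 + 14 - 119) + 130/159) + 23617 = (-480 + 130/159) + 23617 = -76190/159 + 23617 = 3678913/159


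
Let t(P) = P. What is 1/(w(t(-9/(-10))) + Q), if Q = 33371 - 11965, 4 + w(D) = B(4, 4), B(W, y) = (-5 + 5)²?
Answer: 1/21402 ≈ 4.6725e-5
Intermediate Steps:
B(W, y) = 0 (B(W, y) = 0² = 0)
w(D) = -4 (w(D) = -4 + 0 = -4)
Q = 21406
1/(w(t(-9/(-10))) + Q) = 1/(-4 + 21406) = 1/21402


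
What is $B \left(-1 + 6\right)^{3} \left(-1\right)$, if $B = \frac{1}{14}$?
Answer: $- \frac{125}{14} \approx -8.9286$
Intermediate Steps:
$B = \frac{1}{14} \approx 0.071429$
$B \left(-1 + 6\right)^{3} \left(-1\right) = \frac{\left(-1 + 6\right)^{3}}{14} \left(-1\right) = \frac{5^{3}}{14} \left(-1\right) = \frac{1}{14} \cdot 125 \left(-1\right) = \frac{125}{14} \left(-1\right) = - \frac{125}{14}$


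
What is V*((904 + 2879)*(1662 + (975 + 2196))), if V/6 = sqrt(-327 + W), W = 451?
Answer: 219398868*sqrt(31) ≈ 1.2216e+9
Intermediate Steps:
V = 12*sqrt(31) (V = 6*sqrt(-327 + 451) = 6*sqrt(124) = 6*(2*sqrt(31)) = 12*sqrt(31) ≈ 66.813)
V*((904 + 2879)*(1662 + (975 + 2196))) = (12*sqrt(31))*((904 + 2879)*(1662 + (975 + 2196))) = (12*sqrt(31))*(3783*(1662 + 3171)) = (12*sqrt(31))*(3783*4833) = (12*sqrt(31))*18283239 = 219398868*sqrt(31)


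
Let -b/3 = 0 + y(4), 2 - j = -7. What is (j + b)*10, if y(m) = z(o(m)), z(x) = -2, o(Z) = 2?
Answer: 150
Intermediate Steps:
j = 9 (j = 2 - 1*(-7) = 2 + 7 = 9)
y(m) = -2
b = 6 (b = -3*(0 - 2) = -3*(-2) = 6)
(j + b)*10 = (9 + 6)*10 = 15*10 = 150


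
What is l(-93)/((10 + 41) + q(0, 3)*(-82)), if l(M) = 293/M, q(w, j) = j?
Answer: 293/18135 ≈ 0.016157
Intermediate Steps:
l(-93)/((10 + 41) + q(0, 3)*(-82)) = (293/(-93))/((10 + 41) + 3*(-82)) = (293*(-1/93))/(51 - 246) = -293/93/(-195) = -293/93*(-1/195) = 293/18135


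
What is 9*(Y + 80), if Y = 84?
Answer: 1476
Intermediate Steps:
9*(Y + 80) = 9*(84 + 80) = 9*164 = 1476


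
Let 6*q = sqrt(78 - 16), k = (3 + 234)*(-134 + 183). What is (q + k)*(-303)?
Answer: -3518739 - 101*sqrt(62)/2 ≈ -3.5191e+6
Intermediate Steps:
k = 11613 (k = 237*49 = 11613)
q = sqrt(62)/6 (q = sqrt(78 - 16)/6 = sqrt(62)/6 ≈ 1.3123)
(q + k)*(-303) = (sqrt(62)/6 + 11613)*(-303) = (11613 + sqrt(62)/6)*(-303) = -3518739 - 101*sqrt(62)/2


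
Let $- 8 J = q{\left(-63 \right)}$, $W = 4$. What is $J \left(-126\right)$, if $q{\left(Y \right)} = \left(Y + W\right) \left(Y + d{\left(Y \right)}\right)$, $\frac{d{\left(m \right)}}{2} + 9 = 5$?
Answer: $\frac{263907}{4} \approx 65977.0$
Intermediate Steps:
$d{\left(m \right)} = -8$ ($d{\left(m \right)} = -18 + 2 \cdot 5 = -18 + 10 = -8$)
$q{\left(Y \right)} = \left(-8 + Y\right) \left(4 + Y\right)$ ($q{\left(Y \right)} = \left(Y + 4\right) \left(Y - 8\right) = \left(4 + Y\right) \left(-8 + Y\right) = \left(-8 + Y\right) \left(4 + Y\right)$)
$J = - \frac{4189}{8}$ ($J = - \frac{-32 + \left(-63\right)^{2} - -252}{8} = - \frac{-32 + 3969 + 252}{8} = \left(- \frac{1}{8}\right) 4189 = - \frac{4189}{8} \approx -523.63$)
$J \left(-126\right) = \left(- \frac{4189}{8}\right) \left(-126\right) = \frac{263907}{4}$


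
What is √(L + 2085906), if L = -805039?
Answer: √1280867 ≈ 1131.8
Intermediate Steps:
√(L + 2085906) = √(-805039 + 2085906) = √1280867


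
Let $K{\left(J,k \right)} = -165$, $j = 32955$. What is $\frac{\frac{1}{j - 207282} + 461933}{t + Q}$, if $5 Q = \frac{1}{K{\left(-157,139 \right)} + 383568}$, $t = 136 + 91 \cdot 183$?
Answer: $\frac{25728703730240225}{935112249927562} \approx 27.514$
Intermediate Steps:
$t = 16789$ ($t = 136 + 16653 = 16789$)
$Q = \frac{1}{1917015}$ ($Q = \frac{1}{5 \left(-165 + 383568\right)} = \frac{1}{5 \cdot 383403} = \frac{1}{5} \cdot \frac{1}{383403} = \frac{1}{1917015} \approx 5.2164 \cdot 10^{-7}$)
$\frac{\frac{1}{j - 207282} + 461933}{t + Q} = \frac{\frac{1}{32955 - 207282} + 461933}{16789 + \frac{1}{1917015}} = \frac{\frac{1}{-174327} + 461933}{\frac{32184764836}{1917015}} = \left(- \frac{1}{174327} + 461933\right) \frac{1917015}{32184764836} = \frac{80527394090}{174327} \cdot \frac{1917015}{32184764836} = \frac{25728703730240225}{935112249927562}$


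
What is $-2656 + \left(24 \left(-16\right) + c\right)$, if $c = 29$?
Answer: $-3011$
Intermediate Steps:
$-2656 + \left(24 \left(-16\right) + c\right) = -2656 + \left(24 \left(-16\right) + 29\right) = -2656 + \left(-384 + 29\right) = -2656 - 355 = -3011$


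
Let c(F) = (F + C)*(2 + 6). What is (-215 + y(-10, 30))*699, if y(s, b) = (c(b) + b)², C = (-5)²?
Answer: 154258815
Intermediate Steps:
C = 25
c(F) = 200 + 8*F (c(F) = (F + 25)*(2 + 6) = (25 + F)*8 = 200 + 8*F)
y(s, b) = (200 + 9*b)² (y(s, b) = ((200 + 8*b) + b)² = (200 + 9*b)²)
(-215 + y(-10, 30))*699 = (-215 + (200 + 9*30)²)*699 = (-215 + (200 + 270)²)*699 = (-215 + 470²)*699 = (-215 + 220900)*699 = 220685*699 = 154258815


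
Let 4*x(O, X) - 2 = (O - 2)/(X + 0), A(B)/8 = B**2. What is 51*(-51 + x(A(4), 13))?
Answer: -31875/13 ≈ -2451.9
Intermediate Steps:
A(B) = 8*B**2
x(O, X) = 1/2 + (-2 + O)/(4*X) (x(O, X) = 1/2 + ((O - 2)/(X + 0))/4 = 1/2 + ((-2 + O)/X)/4 = 1/2 + (-2 + O)/(4*X))
51*(-51 + x(A(4), 13)) = 51*(-51 + (1/4)*(-2 + 8*4**2 + 2*13)/13) = 51*(-51 + (1/4)*(1/13)*(-2 + 8*16 + 26)) = 51*(-51 + (1/4)*(1/13)*(-2 + 128 + 26)) = 51*(-51 + (1/4)*(1/13)*152) = 51*(-51 + 38/13) = 51*(-625/13) = -31875/13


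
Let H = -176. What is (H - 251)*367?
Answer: -156709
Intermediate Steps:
(H - 251)*367 = (-176 - 251)*367 = -427*367 = -156709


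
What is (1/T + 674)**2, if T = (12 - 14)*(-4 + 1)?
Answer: 16362025/36 ≈ 4.5450e+5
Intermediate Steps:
T = 6 (T = -2*(-3) = 6)
(1/T + 674)**2 = (1/6 + 674)**2 = (4045/6)**2 = 16362025/36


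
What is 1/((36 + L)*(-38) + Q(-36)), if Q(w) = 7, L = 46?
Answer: -1/3109 ≈ -0.00032165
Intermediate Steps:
1/((36 + L)*(-38) + Q(-36)) = 1/((36 + 46)*(-38) + 7) = 1/(82*(-38) + 7) = 1/(-3116 + 7) = 1/(-3109) = -1/3109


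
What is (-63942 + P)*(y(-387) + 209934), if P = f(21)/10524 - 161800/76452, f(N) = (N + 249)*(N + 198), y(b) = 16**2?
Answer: -225269778347667055/16762101 ≈ -1.3439e+10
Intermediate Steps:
y(b) = 256
f(N) = (198 + N)*(249 + N) (f(N) = (249 + N)*(198 + N) = (198 + N)*(249 + N))
P = 117409315/33524202 (P = (49302 + 21**2 + 447*21)/10524 - 161800/76452 = (49302 + 441 + 9387)*(1/10524) - 161800*1/76452 = 59130*(1/10524) - 40450/19113 = 9855/1754 - 40450/19113 = 117409315/33524202 ≈ 3.5022)
(-63942 + P)*(y(-387) + 209934) = (-63942 + 117409315/33524202)*(256 + 209934) = -2143487114969/33524202*210190 = -225269778347667055/16762101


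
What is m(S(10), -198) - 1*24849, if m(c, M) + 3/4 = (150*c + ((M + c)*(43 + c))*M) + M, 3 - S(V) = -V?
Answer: 8112729/4 ≈ 2.0282e+6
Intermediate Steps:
S(V) = 3 + V (S(V) = 3 - (-1)*V = 3 + V)
m(c, M) = -¾ + M + 150*c + M*(43 + c)*(M + c) (m(c, M) = -¾ + ((150*c + ((M + c)*(43 + c))*M) + M) = -¾ + ((150*c + ((43 + c)*(M + c))*M) + M) = -¾ + ((150*c + M*(43 + c)*(M + c)) + M) = -¾ + (M + 150*c + M*(43 + c)*(M + c)) = -¾ + M + 150*c + M*(43 + c)*(M + c))
m(S(10), -198) - 1*24849 = (-¾ - 198 + 43*(-198)² + 150*(3 + 10) - 198*(3 + 10)² + (3 + 10)*(-198)² + 43*(-198)*(3 + 10)) - 1*24849 = (-¾ - 198 + 43*39204 + 150*13 - 198*13² + 13*39204 + 43*(-198)*13) - 24849 = (-¾ - 198 + 1685772 + 1950 - 198*169 + 509652 - 110682) - 24849 = (-¾ - 198 + 1685772 + 1950 - 33462 + 509652 - 110682) - 24849 = 8212125/4 - 24849 = 8112729/4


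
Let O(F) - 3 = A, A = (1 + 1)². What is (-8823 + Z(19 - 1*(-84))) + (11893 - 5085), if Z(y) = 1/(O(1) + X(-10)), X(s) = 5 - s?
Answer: -44329/22 ≈ -2015.0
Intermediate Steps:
A = 4 (A = 2² = 4)
O(F) = 7 (O(F) = 3 + 4 = 7)
Z(y) = 1/22 (Z(y) = 1/(7 + (5 - 1*(-10))) = 1/(7 + (5 + 10)) = 1/(7 + 15) = 1/22)
(-8823 + Z(19 - 1*(-84))) + (11893 - 5085) = (-8823 + 1/22) + (11893 - 5085) = -194105/22 + 6808 = -44329/22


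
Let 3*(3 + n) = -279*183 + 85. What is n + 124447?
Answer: 322360/3 ≈ 1.0745e+5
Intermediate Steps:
n = -50981/3 (n = -3 + (-279*183 + 85)/3 = -3 + (-51057 + 85)/3 = -3 + (⅓)*(-50972) = -3 - 50972/3 = -50981/3 ≈ -16994.)
n + 124447 = -50981/3 + 124447 = 322360/3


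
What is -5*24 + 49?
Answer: -71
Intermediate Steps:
-5*24 + 49 = -120 + 49 = -71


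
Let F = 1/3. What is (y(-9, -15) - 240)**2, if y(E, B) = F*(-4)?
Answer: 524176/9 ≈ 58242.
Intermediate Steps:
F = 1/3 ≈ 0.33333
y(E, B) = -4/3 (y(E, B) = (1/3)*(-4) = -4/3)
(y(-9, -15) - 240)**2 = (-4/3 - 240)**2 = (-724/3)**2 = 524176/9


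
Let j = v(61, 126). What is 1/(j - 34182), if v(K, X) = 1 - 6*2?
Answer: -1/34193 ≈ -2.9246e-5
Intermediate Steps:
v(K, X) = -11 (v(K, X) = 1 - 12 = -11)
j = -11
1/(j - 34182) = 1/(-11 - 34182) = 1/(-34193) = -1/34193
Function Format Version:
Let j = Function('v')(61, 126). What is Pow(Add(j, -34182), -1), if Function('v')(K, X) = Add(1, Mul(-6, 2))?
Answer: Rational(-1, 34193) ≈ -2.9246e-5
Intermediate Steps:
Function('v')(K, X) = -11 (Function('v')(K, X) = Add(1, -12) = -11)
j = -11
Pow(Add(j, -34182), -1) = Pow(Add(-11, -34182), -1) = Pow(-34193, -1) = Rational(-1, 34193)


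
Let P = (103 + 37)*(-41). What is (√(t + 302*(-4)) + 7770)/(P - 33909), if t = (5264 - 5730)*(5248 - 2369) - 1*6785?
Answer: -7770/39649 - 7*I*√27543/39649 ≈ -0.19597 - 0.0293*I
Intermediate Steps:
P = -5740 (P = 140*(-41) = -5740)
t = -1348399 (t = -466*2879 - 6785 = -1341614 - 6785 = -1348399)
(√(t + 302*(-4)) + 7770)/(P - 33909) = (√(-1348399 + 302*(-4)) + 7770)/(-5740 - 33909) = (√(-1348399 - 1208) + 7770)/(-39649) = (√(-1349607) + 7770)*(-1/39649) = (7*I*√27543 + 7770)*(-1/39649) = (7770 + 7*I*√27543)*(-1/39649) = -7770/39649 - 7*I*√27543/39649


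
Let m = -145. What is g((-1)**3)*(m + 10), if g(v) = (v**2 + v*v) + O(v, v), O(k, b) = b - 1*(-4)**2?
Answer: 2025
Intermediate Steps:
O(k, b) = -16 + b (O(k, b) = b - 1*16 = b - 16 = -16 + b)
g(v) = -16 + v + 2*v**2 (g(v) = (v**2 + v*v) + (-16 + v) = (v**2 + v**2) + (-16 + v) = 2*v**2 + (-16 + v) = -16 + v + 2*v**2)
g((-1)**3)*(m + 10) = (-16 + (-1)**3 + 2*((-1)**3)**2)*(-145 + 10) = (-16 - 1 + 2*(-1)**2)*(-135) = (-16 - 1 + 2*1)*(-135) = (-16 - 1 + 2)*(-135) = -15*(-135) = 2025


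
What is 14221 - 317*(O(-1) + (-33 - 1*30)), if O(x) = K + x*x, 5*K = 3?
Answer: 168424/5 ≈ 33685.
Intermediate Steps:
K = 3/5 (K = (1/5)*3 = 3/5 ≈ 0.60000)
O(x) = 3/5 + x**2 (O(x) = 3/5 + x*x = 3/5 + x**2)
14221 - 317*(O(-1) + (-33 - 1*30)) = 14221 - 317*((3/5 + (-1)**2) + (-33 - 1*30)) = 14221 - 317*((3/5 + 1) + (-33 - 30)) = 14221 - 317*(8/5 - 63) = 14221 - 317*(-307/5) = 14221 + 97319/5 = 168424/5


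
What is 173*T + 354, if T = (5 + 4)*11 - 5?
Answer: 16616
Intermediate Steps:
T = 94 (T = 9*11 - 5 = 99 - 5 = 94)
173*T + 354 = 173*94 + 354 = 16262 + 354 = 16616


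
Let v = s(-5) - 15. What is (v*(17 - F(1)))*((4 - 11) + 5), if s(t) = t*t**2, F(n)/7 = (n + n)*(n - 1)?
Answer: 4760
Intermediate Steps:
F(n) = 14*n*(-1 + n) (F(n) = 7*((n + n)*(n - 1)) = 7*((2*n)*(-1 + n)) = 7*(2*n*(-1 + n)) = 14*n*(-1 + n))
s(t) = t**3
v = -140 (v = (-5)**3 - 15 = -125 - 15 = -140)
(v*(17 - F(1)))*((4 - 11) + 5) = (-140*(17 - 14*(-1 + 1)))*((4 - 11) + 5) = (-140*(17 - 14*0))*(-7 + 5) = -140*(17 - 1*0)*(-2) = -140*(17 + 0)*(-2) = -140*17*(-2) = -2380*(-2) = 4760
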